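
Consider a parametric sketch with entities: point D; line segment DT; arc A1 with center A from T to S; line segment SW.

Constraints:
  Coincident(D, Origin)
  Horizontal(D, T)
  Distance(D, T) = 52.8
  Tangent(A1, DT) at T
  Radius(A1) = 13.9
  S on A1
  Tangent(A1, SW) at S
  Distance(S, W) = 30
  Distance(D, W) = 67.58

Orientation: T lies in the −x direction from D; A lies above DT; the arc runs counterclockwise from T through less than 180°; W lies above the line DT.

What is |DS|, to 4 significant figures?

43.55

Checks: |AS| = 13.90 ✓; ∠(AS, SW) = 90.00° ✓; |SW| = 30.00 ✓; |DW| = 67.58 ✓.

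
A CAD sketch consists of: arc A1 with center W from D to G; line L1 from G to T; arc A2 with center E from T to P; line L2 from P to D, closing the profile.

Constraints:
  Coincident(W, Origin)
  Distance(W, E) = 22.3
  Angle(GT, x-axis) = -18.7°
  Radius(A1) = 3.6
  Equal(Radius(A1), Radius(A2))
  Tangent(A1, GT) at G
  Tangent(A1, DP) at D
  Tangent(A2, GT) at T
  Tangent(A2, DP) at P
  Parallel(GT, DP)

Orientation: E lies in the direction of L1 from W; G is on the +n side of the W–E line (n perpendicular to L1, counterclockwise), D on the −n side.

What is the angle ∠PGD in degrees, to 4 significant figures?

72.11°

The slot axis is L1's direction at -18.7°, so u = (cos -18.7°, sin -18.7°) = (0.9472, -0.3206) and n = (−sin -18.7°, cos -18.7°) = (0.3206, 0.9472). W is at the origin and E lies 22.3 along u from W, so E = 22.3·u = (21.12, -7.150). Tangency of A1 to both parallel lines with radius 3.6 puts G and D at W ± 3.6·n: G = (1.154, 3.410), D = (-1.154, -3.410). Equal radii place T and P the same way about E: T = E + 3.6·n = (22.28, -3.740), P = E − 3.6·n = (19.97, -10.56). Then cos ∠PGD = GP·GD / (|GP||GD|), giving 72.11°.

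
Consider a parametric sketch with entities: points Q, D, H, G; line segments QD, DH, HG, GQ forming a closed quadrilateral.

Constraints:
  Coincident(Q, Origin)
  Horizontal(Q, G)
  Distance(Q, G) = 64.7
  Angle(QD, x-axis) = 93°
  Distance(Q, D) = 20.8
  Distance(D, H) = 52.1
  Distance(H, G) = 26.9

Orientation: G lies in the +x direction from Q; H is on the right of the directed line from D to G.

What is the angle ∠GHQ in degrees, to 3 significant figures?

140°

Q is at the origin; Q and G share the same y with |QG| = 64.7 and G in +x, so G = (64.7, 0). QD runs at 93.0° with |QD| = 20.8, so D = (-1.09, 20.8). H is determined by |DH| = 52.1 and |HG| = 26.9 together: it lies at the intersection of circle(D, 52.1) and circle(G, 26.9). With |DG| = 69.0, the foot of the radical line on DG is 48.9 from D and the perpendicular offset is √(52.1² − 48.9²) = 17.9. Taking the right-of-DG solution: H = (40.2, -11.0).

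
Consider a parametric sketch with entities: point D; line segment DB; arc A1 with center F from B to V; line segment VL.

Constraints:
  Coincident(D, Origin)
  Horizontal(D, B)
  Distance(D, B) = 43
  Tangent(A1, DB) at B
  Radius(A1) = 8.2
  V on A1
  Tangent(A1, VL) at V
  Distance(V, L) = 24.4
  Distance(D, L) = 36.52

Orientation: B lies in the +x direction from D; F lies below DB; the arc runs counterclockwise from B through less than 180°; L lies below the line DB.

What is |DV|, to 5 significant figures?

35.915

Checks: |FV| = 8.200 ✓; ∠(FV, VL) = 90.00° ✓; |VL| = 24.40 ✓; |DL| = 36.52 ✓.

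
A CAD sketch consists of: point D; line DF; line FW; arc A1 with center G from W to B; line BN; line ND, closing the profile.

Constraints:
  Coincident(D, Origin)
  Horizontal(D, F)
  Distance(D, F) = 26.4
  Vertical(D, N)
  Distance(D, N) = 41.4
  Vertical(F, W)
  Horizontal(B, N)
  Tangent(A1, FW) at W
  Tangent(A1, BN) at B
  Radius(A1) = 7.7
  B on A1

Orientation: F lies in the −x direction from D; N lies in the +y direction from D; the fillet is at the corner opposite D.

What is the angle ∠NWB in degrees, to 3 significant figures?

28.7°

D is at the origin; DF is horizontal with |DF| = 26.4 and F on the −x side, so F = (-26.4, 0.00). DN is vertical with |DN| = 41.4 and N on the +y side, so N = (0.00, 41.4). The virtual corner opposite D is at (-26.4, 41.4). A1 meets FW tangentially, so GW is at right angles to FW and since A1 is tangent to BN there, GB ⟂ BN, with radius 7.7, so the center G sits 7.7 in from both sides at G = (-18.7, 33.7). That places the tangent points at W = (-26.4, 33.7) on FW and B = (-18.7, 41.4) on BN. Then cos ∠NWB = WN·WB / (|WN||WB|), giving 28.7°.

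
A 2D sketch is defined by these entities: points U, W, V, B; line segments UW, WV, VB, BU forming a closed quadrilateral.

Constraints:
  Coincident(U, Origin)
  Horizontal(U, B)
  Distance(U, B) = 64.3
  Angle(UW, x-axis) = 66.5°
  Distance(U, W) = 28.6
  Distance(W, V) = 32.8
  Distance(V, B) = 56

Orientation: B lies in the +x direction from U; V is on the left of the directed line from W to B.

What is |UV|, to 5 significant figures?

60.012

U is at the origin; UB is horizontal with |UB| = 64.3 and B in +x, so B = (64.3, 0). UW runs at 66.5° with |UW| = 28.6, so W = (11.404, 26.228). V is determined by |WV| = 32.8 and |VB| = 56.0 together: it lies at the intersection of circle(W, 32.8) and circle(B, 56.0). With |WB| = 59.041, the foot of the radical line on WB is 12.074 from W and the perpendicular offset is √(32.8² − 12.074²) = 30.497. Taking the left-of-WB solution: V = (35.769, 48.187).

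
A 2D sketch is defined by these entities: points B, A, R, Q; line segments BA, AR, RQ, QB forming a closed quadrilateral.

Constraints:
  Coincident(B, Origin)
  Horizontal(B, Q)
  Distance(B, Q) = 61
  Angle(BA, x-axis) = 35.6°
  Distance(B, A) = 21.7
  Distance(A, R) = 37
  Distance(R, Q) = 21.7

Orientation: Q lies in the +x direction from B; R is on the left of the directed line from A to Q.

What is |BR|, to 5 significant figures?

57.567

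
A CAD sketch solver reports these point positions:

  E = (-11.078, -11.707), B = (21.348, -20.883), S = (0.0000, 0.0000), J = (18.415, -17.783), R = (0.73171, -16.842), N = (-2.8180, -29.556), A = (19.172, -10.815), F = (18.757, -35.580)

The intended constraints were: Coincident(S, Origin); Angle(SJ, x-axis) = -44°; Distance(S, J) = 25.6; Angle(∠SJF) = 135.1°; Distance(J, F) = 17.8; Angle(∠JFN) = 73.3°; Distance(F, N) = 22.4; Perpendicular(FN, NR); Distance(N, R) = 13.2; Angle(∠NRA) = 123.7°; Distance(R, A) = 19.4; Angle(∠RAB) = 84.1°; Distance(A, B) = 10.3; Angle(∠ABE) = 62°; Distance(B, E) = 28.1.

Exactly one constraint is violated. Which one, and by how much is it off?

Distance(B, E) = 28.1 — off by 5.60.

S = (0.00, 0.00) ✓; SJ at -44.00° ✓; |SJ| = 25.60 ✓; ∠SJF = 135.1° ✓; |JF| = 17.80 ✓; ∠JFN = 73.30° ✓; |FN| = 22.40 ✓; ∠(FN, NR) = 90.00° ✓; |NR| = 13.20 ✓; ∠NRA = 123.7° ✓; |RA| = 19.40 ✓; ∠RAB = 84.10° ✓; |AB| = 10.30 ✓; ∠ABE = 62.00° ✓; |BE| = 33.70 ✗.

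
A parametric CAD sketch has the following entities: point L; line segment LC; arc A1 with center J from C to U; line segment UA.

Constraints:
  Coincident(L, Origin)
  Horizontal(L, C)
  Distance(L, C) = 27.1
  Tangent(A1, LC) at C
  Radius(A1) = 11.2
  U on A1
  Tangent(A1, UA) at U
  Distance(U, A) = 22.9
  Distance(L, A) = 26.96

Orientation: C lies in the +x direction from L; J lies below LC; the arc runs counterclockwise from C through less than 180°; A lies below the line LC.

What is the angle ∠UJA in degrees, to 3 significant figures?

63.9°

L is at the origin; L and C share the same y with |LC| = 27.1 and C on the +x side, so C = (27.1, 0.00). The tangent condition forces JC to be normal to LC, so J = C + (0, -11.2) = (27.1, -11.2). Since JU ⟂ UA (tangency), |JA| = √(11.2² + 22.9²) = 25.5 regardless of where U sits on A1. So A lies on both circle(L, 26.96) and circle(J, 25.5); the below-LC intersection is A = (6.47, -26.2). U is the foot of the tangent from A: U = (17.2, -5.95).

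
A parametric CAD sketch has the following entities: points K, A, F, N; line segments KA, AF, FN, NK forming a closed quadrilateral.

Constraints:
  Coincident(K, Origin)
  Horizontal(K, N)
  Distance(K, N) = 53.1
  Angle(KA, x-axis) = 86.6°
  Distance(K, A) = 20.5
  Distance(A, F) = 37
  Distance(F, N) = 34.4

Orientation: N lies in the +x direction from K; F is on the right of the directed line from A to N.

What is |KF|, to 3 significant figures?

23.3

Checks: |AF| = 37.00 ✓; |FN| = 34.40 ✓.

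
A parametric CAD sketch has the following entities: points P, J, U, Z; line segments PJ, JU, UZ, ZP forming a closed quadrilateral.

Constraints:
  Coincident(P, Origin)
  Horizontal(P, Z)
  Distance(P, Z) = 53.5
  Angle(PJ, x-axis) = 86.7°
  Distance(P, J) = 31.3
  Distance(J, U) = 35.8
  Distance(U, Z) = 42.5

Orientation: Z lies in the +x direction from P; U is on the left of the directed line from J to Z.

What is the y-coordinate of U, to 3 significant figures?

39.1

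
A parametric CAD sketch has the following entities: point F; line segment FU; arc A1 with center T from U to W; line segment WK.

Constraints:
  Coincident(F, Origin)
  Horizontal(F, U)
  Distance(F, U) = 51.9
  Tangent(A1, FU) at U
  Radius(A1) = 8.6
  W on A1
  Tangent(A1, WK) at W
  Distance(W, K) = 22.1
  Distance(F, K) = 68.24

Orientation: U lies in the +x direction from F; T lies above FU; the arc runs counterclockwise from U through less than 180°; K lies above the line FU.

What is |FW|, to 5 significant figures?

61.075

Checks: |TW| = 8.600 ✓; ∠(TW, WK) = 90.00° ✓; |WK| = 22.10 ✓; |FK| = 68.24 ✓.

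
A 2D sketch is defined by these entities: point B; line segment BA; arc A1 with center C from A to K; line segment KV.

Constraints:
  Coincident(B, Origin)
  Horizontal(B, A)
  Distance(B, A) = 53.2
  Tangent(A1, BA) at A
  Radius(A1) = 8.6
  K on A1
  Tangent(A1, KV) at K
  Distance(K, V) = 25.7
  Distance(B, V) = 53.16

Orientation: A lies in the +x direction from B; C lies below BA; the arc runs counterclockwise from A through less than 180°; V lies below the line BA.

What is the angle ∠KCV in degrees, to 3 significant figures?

71.5°

Checks: |CK| = 8.600 ✓; ∠(CK, KV) = 90.00° ✓; |KV| = 25.70 ✓; |BV| = 53.16 ✓.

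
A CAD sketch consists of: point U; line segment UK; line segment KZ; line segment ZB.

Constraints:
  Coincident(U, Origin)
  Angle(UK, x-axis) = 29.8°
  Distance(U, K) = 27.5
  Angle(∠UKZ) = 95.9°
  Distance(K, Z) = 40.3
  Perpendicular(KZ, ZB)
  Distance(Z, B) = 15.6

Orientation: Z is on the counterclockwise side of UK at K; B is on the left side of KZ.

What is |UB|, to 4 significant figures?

44.70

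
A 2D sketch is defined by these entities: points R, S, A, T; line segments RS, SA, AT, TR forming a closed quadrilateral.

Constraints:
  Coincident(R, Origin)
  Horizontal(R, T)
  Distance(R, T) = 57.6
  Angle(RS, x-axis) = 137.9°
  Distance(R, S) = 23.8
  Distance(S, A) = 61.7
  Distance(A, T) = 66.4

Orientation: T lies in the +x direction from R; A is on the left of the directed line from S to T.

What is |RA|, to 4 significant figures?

64.59

R is at the origin; RT is horizontal with |RT| = 57.6 and T in +x, so T = (57.6, 0). RS runs at 137.9° with |RS| = 23.8, so S = (-17.66, 15.96). A is determined by |SA| = 61.7 and |AT| = 66.4 together: it lies at the intersection of circle(S, 61.7) and circle(T, 66.4). With |ST| = 76.93, the foot of the radical line on ST is 34.55 from S and the perpendicular offset is √(61.7² − 34.55²) = 51.12. Taking the left-of-ST solution: A = (26.74, 58.80).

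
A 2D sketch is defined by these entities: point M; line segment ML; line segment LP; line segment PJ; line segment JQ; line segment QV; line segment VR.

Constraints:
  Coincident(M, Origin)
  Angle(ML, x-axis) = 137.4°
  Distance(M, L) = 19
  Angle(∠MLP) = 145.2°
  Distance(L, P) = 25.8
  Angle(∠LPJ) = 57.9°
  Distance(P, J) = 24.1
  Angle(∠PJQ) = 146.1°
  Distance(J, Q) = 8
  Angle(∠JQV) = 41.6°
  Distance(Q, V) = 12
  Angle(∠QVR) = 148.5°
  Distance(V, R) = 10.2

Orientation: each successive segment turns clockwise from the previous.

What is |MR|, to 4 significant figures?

34.90

M is at the origin; ML runs at 137.4° with length 19.0, so L = (-13.99, 12.86). ∠MLP = 145.2° gives LP at 102.6° from the x-axis; with |LP| = 25.8, P = (-19.61, 38.04). ∠LPJ = 57.9° gives PJ at -19.50° from the x-axis; with |PJ| = 24.1, J = (3.104, 29.99). ∠PJQ = 146.1° gives JQ at -53.40° from the x-axis; with |JQ| = 8.0, Q = (7.874, 23.57). ∠JQV = 41.6° gives QV at 168.2° from the x-axis; with |QV| = 12.0, V = (-3.873, 26.03). ∠QVR = 148.5° gives VR at 136.7° from the x-axis; with |VR| = 10.2, R = (-11.30, 33.02). Then |MR| = |R − M| = 34.90.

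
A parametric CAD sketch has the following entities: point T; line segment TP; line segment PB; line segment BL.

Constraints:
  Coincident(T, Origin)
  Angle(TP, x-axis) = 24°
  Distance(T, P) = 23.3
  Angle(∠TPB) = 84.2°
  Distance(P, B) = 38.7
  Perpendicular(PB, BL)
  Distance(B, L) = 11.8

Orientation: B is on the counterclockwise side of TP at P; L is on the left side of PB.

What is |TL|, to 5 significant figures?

38.086

∠TPB = 84.2°, so PB runs at 24.0° + (180° − 84.2°) = 119.80° from the x-axis; with |PB| = 38.7, B = P + 38.7·(cos 119.80°, sin 119.80°) = (2.0527, 43.059). PB ⟂ BL; with |BL| = 11.8 on the left of PB, L = B + 11.8·(-0.86777, -0.49697) = (-8.1869, 37.195). Then |TL| = |L − T| = 38.086.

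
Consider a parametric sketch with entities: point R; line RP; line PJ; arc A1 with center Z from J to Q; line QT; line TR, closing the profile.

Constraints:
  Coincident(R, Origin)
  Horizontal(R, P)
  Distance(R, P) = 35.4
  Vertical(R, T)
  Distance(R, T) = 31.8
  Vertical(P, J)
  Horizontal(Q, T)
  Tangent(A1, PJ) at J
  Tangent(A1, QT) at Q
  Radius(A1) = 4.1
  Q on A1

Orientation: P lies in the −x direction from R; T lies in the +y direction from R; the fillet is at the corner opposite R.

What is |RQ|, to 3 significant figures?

44.6

The virtual corner opposite R is at (-35.4, 31.8). The tangent condition forces ZJ to be normal to PJ and the tangent condition forces ZQ to be normal to QT, with radius 4.1, so the center Z sits 4.1 in from both sides at Z = (-31.3, 27.7). That places the tangent points at J = (-35.4, 27.7) on PJ and Q = (-31.3, 31.8) on QT. Then |RQ| = |Q − R| = 44.6.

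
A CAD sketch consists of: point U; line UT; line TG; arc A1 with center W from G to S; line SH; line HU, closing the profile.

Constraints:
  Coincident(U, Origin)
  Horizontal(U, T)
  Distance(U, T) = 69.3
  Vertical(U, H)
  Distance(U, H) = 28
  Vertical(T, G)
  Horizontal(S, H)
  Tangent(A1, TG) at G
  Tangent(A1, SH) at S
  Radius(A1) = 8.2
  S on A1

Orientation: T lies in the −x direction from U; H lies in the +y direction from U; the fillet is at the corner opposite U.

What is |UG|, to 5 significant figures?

72.073

U is at the origin; UT is horizontal with |UT| = 69.3 and T on the −x side, so T = (-69.300, 0.0000). UH is vertical with |UH| = 28.0 and H on the +y side, so H = (0.0000, 28.000). The virtual corner opposite U is at (-69.300, 28.000). The tangent condition forces WG to be normal to TG and since A1 is tangent to SH there, WS ⟂ SH, with radius 8.2, so the center W sits 8.2 in from both sides at W = (-61.100, 19.800). That places the tangent points at G = (-69.300, 19.800) on TG and S = (-61.100, 28.000) on SH. Then |UG| = |G − U| = 72.073.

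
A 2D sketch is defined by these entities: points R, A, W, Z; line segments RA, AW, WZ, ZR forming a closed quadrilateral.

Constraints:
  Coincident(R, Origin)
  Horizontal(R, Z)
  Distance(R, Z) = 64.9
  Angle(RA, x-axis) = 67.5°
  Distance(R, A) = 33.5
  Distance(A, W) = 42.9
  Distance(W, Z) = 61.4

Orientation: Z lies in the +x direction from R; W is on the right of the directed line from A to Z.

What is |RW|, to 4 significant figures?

12.02

Checks: |AW| = 42.90 ✓; |WZ| = 61.40 ✓.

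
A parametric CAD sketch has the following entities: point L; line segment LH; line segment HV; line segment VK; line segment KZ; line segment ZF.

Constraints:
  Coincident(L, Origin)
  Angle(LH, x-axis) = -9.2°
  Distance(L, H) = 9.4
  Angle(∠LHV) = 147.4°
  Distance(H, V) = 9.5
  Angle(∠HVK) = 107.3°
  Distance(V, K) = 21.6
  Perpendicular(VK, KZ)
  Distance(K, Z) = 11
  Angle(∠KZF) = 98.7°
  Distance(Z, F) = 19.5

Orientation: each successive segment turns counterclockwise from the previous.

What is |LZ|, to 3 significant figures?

23.1

∠HVK = 107.3° gives VK at 96.1° from the x-axis; with |VK| = 21.6, K = (15.7, 23.7). VK ⟂ KZ, so KZ runs at -174°; with |KZ| = 11.0, Z = (4.76, 22.6). Then |LZ| = |Z − L| = 23.1.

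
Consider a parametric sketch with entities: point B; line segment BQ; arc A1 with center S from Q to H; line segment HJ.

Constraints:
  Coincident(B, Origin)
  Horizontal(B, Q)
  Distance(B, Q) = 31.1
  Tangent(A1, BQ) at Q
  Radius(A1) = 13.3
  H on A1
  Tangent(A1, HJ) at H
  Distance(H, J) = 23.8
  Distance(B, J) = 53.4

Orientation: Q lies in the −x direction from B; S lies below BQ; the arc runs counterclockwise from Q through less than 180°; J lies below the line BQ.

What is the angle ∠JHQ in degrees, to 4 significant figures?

124.6°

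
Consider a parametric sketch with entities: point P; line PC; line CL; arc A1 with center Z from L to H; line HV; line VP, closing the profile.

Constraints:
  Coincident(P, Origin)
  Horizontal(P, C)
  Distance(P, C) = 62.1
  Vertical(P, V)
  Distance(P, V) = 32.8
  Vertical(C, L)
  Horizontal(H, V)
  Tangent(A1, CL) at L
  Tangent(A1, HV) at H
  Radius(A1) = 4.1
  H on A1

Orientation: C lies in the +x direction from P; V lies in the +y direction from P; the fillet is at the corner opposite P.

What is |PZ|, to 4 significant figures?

64.71

P is at the origin; PC is horizontal with |PC| = 62.1 and C on the +x side, so C = (62.10, 0.000). PV is vertical with |PV| = 32.8 and V on the +y side, so V = (0.000, 32.80). The virtual corner opposite P is at (62.10, 32.80). Since A1 is tangent to CL there, ZL ⟂ CL and since A1 is tangent to HV there, ZH ⟂ HV, with radius 4.1, so the center Z sits 4.1 in from both sides at Z = (58.00, 28.70). Then |PZ| = |Z − P| = 64.71.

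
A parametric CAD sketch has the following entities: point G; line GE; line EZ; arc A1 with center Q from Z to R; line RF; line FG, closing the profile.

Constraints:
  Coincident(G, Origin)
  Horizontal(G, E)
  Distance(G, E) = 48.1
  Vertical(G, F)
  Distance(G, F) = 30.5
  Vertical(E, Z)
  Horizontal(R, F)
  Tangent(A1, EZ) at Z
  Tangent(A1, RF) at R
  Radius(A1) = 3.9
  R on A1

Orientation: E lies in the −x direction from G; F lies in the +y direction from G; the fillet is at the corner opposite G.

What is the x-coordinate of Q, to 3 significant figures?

-44.2

G is at the origin; GE is horizontal with |GE| = 48.1 and E on the −x side, so E = (-48.1, 0.00). GF is vertical with |GF| = 30.5 and F on the +y side, so F = (0.00, 30.5). The virtual corner opposite G is at (-48.1, 30.5). Tangency of A1 to EZ means the radius QZ is perpendicular to EZ and A1 meets RF tangentially, so QR is at right angles to RF, with radius 3.9, so the center Q sits 3.9 in from both sides at Q = (-44.2, 26.6). So Q.x = -44.2.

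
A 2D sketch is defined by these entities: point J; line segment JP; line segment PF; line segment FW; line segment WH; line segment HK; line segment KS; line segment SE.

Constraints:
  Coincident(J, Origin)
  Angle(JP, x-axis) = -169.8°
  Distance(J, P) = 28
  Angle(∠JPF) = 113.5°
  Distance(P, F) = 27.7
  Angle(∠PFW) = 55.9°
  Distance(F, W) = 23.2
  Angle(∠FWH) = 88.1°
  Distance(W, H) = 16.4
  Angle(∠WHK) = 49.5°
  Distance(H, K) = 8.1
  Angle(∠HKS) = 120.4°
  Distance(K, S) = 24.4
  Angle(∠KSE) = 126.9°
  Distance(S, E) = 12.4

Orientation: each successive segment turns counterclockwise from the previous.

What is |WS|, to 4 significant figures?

13.02

J is at the origin; JP runs at -169.8° with length 28.0, so P = (-27.56, -4.958). ∠JPF = 113.5° gives PF at -103.3° from the x-axis; with |PF| = 27.7, F = (-33.93, -31.92). ∠PFW = 55.9° gives FW at 20.80° from the x-axis; with |FW| = 23.2, W = (-12.24, -23.68). ∠FWH = 88.1° gives WH at 112.7° from the x-axis; with |WH| = 16.4, H = (-18.57, -8.547). ∠WHK = 49.5° gives HK at -116.8° from the x-axis; with |HK| = 8.1, K = (-22.22, -15.78). ∠HKS = 120.4° gives KS at -57.20° from the x-axis; with |KS| = 24.4, S = (-9.005, -36.29). Then |WS| = |S − W| = 13.02.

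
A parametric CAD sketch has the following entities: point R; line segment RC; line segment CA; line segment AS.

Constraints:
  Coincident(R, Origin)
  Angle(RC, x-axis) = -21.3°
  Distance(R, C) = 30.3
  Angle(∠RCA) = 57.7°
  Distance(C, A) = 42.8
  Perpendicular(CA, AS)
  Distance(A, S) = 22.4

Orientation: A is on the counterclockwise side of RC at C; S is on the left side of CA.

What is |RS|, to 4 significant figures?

26.80

R is at the origin; RC runs at -21.3° with length 30.3, so C = 30.3·(cos -21.3°, sin -21.3°) = (28.23, -11.01). ∠RCA = 57.7°, so CA runs at -21.3° + (180° − 57.7°) = 101.0° from the x-axis; with |CA| = 42.8, A = C + 42.8·(cos 101.0°, sin 101.0°) = (20.06, 31.01). The perpendicularity gives AS at right angles to CA; with |AS| = 22.4 on the left of CA, S = A + 22.4·(-0.9816, -0.1908) = (-1.925, 26.73). Then |RS| = |S − R| = 26.80.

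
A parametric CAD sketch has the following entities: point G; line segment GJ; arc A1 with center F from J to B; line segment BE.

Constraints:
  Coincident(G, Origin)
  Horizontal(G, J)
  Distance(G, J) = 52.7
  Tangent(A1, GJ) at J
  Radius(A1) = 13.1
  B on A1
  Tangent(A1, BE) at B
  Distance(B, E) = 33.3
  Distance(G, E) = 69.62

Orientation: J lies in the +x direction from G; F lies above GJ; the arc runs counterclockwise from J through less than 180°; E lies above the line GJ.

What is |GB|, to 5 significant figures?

67.160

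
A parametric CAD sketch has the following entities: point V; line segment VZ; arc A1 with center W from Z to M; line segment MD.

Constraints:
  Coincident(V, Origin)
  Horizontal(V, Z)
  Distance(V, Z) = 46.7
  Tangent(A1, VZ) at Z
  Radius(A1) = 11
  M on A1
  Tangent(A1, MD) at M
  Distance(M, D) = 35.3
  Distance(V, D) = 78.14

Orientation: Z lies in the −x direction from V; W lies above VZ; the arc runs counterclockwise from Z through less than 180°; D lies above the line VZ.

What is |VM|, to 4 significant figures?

43.66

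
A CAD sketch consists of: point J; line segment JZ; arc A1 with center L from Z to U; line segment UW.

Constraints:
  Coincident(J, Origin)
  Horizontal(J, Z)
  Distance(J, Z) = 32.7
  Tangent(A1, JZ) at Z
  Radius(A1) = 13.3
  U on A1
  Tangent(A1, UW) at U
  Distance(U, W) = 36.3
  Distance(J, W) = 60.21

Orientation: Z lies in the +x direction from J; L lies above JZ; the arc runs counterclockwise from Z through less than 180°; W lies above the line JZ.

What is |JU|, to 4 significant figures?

48.60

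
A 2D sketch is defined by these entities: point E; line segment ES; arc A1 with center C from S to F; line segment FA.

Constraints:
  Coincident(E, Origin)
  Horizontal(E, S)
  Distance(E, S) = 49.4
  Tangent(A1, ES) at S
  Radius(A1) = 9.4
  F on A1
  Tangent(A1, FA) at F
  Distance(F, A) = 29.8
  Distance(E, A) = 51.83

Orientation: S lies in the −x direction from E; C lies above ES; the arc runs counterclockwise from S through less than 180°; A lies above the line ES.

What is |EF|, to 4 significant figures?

40.90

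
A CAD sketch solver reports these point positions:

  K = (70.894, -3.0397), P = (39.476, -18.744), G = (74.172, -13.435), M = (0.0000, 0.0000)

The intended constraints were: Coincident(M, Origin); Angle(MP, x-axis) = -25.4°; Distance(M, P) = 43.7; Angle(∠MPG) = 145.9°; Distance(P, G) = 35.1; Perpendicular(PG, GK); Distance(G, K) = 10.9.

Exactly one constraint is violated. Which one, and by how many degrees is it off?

Perpendicular(PG, GK) — off by 8.80°.

M = (0.00, 0.00) ✓; MP at -25.40° ✓; |MP| = 43.70 ✓; ∠MPG = 145.9° ✓; |PG| = 35.10 ✓; ∠(PG, GK) = 98.80° ✗; |GK| = 10.90 ✓.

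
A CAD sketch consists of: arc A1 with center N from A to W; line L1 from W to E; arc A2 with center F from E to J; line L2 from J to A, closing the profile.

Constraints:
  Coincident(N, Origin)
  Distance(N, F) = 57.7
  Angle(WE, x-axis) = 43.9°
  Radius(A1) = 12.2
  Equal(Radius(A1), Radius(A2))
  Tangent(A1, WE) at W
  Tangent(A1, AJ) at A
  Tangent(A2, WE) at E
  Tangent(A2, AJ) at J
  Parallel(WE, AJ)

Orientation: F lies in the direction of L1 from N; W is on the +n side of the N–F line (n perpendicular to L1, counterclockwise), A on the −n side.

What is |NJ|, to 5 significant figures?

58.976

The slot axis is L1's direction at 43.9°, so u = (cos 43.9°, sin 43.9°) = (0.72055, 0.69340) and n = (−sin 43.9°, cos 43.9°) = (-0.69340, 0.72055). N is at the origin and F lies 57.7 along u from N, so F = 57.7·u = (41.576, 40.009). Tangency of A1 to both parallel lines with radius 12.2 puts W and A at N ± 12.2·n: W = (-8.4595, 8.7907), A = (8.4595, -8.7907). Equal radii place E and J the same way about F: E = F + 12.2·n = (33.116, 48.800), J = F − 12.2·n = (50.035, 31.219). Then |NJ| = |J − N| = 58.976.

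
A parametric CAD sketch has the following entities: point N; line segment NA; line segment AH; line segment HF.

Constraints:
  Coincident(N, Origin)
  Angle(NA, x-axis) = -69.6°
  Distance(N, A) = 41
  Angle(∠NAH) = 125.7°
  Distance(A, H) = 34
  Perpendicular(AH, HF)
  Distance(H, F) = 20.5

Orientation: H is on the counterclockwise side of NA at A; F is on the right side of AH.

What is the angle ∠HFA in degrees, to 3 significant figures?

58.9°

∠NAH = 125.7°, so AH runs at -69.6° + (180° − 125.7°) = -15.3° from the x-axis; with |AH| = 34.0, H = A + 34.0·(cos -15.3°, sin -15.3°) = (47.1, -47.4). The perpendicularity gives HF at right angles to AH; with |HF| = 20.5 on the right of AH, F = H + 20.5·(-0.264, -0.965) = (41.7, -67.2). Then cos ∠HFA = FH·FA / (|FH||FA|), giving 58.9°.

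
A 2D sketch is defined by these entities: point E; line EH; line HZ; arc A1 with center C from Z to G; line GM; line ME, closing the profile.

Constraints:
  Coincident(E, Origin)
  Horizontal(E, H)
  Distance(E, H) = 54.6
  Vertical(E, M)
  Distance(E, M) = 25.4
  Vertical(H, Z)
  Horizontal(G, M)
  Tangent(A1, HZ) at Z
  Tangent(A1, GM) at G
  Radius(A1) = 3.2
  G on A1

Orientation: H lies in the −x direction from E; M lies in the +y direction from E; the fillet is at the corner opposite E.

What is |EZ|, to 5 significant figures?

58.941

The virtual corner opposite E is at (-54.600, 25.400). Tangency of A1 to HZ means the radius CZ is perpendicular to HZ and tangency of A1 to GM means the radius CG is perpendicular to GM, with radius 3.2, so the center C sits 3.2 in from both sides at C = (-51.400, 22.200). That places the tangent points at Z = (-54.600, 22.200) on HZ and G = (-51.400, 25.400) on GM. Then |EZ| = |Z − E| = 58.941.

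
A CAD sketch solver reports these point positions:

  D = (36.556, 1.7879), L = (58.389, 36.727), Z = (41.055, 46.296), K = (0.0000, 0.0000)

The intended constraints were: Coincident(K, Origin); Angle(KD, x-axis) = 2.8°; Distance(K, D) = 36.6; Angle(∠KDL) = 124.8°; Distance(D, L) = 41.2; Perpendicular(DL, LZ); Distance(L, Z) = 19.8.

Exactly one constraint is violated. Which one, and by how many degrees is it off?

Perpendicular(DL, LZ) — off by 3.10°.

K = (0.00, 0.00) ✓; KD at 2.800° ✓; |KD| = 36.60 ✓; ∠KDL = 124.8° ✓; |DL| = 41.20 ✓; ∠(DL, LZ) = 93.10° ✗; |LZ| = 19.80 ✓.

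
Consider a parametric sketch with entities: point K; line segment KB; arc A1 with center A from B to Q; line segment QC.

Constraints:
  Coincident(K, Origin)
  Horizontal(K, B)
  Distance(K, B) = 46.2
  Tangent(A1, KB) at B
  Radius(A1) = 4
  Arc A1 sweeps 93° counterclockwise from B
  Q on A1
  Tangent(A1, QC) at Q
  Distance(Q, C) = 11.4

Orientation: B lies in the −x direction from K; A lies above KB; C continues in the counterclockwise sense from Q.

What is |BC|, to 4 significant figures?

15.96

On A1, B sits at bearing -90° from A; a 93° counterclockwise sweep puts Q at bearing 3°, so Q = A + 4.0·(cos 3°, sin 3°) = (-42.21, 4.209). A1 meets QC tangentially, so AQ is at right angles to QC, so QC runs along (−sin 3°, cos 3°); with |QC| = 11.4, C = (-42.80, 15.59). Then |BC| = |C − B| = 15.96.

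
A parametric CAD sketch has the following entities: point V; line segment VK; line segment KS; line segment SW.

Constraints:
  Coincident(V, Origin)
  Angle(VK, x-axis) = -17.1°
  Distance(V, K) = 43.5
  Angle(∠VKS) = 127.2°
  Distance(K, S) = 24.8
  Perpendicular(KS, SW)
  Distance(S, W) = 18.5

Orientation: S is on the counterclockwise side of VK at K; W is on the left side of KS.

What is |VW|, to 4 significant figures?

53.59

∠VKS = 127.2°, so KS runs at -17.1° + (180° − 127.2°) = 35.70° from the x-axis; with |KS| = 24.8, S = K + 24.8·(cos 35.70°, sin 35.70°) = (61.72, 1.681). KS is perpendicular to SW; with |SW| = 18.5 on the left of KS, W = S + 18.5·(-0.5835, 0.8121) = (50.92, 16.70). Then |VW| = |W − V| = 53.59.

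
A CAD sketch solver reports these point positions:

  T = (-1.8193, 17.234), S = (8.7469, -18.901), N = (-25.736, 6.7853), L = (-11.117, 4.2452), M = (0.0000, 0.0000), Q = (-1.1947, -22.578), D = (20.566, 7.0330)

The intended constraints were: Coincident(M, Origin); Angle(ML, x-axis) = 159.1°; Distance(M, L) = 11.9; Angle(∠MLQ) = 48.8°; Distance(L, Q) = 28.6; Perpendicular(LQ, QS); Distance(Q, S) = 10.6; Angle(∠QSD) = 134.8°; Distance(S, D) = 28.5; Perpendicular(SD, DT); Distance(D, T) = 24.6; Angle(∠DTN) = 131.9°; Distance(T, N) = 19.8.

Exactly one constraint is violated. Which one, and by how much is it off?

Distance(T, N) = 19.8 — off by 6.30.

M = (0.00, 0.00) ✓; ML at 159.1° ✓; |ML| = 11.90 ✓; ∠MLQ = 48.80° ✓; |LQ| = 28.60 ✓; ∠(LQ, QS) = 90.00° ✓; |QS| = 10.60 ✓; ∠QSD = 134.8° ✓; |SD| = 28.50 ✓; ∠(SD, DT) = 90.00° ✓; |DT| = 24.60 ✓; ∠DTN = 131.9° ✓; |TN| = 26.10 ✗.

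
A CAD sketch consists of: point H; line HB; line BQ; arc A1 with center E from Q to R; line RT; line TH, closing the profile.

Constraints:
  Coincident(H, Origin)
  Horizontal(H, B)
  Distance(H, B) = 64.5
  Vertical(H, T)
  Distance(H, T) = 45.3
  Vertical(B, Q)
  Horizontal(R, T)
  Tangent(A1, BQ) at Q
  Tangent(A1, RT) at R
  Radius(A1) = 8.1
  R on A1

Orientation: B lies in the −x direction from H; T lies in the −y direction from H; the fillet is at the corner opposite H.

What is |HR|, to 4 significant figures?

72.34

The virtual corner opposite H is at (-64.50, -45.30). Since A1 is tangent to BQ there, EQ ⟂ BQ and tangency of A1 to RT means the radius ER is perpendicular to RT, with radius 8.1, so the center E sits 8.1 in from both sides at E = (-56.40, -37.20). That places the tangent points at Q = (-64.50, -37.20) on BQ and R = (-56.40, -45.30) on RT. Then |HR| = |R − H| = 72.34.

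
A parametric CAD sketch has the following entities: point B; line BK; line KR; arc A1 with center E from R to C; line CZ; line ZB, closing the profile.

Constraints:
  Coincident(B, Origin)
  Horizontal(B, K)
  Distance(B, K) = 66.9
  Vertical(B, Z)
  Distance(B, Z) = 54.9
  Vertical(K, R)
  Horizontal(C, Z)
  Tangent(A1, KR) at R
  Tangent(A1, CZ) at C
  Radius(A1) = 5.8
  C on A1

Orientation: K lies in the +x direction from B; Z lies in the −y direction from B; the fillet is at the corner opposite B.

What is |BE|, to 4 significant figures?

78.38

B is at the origin; BK is horizontal with |BK| = 66.9 and K on the +x side, so K = (66.90, 0.000). BZ is vertical with |BZ| = 54.9 and Z on the −y side, so Z = (0.000, -54.90). The virtual corner opposite B is at (66.90, -54.90). A1 meets KR tangentially, so ER is at right angles to KR and A1 meets CZ tangentially, so EC is at right angles to CZ, with radius 5.8, so the center E sits 5.8 in from both sides at E = (61.10, -49.10). Then |BE| = |E − B| = 78.38.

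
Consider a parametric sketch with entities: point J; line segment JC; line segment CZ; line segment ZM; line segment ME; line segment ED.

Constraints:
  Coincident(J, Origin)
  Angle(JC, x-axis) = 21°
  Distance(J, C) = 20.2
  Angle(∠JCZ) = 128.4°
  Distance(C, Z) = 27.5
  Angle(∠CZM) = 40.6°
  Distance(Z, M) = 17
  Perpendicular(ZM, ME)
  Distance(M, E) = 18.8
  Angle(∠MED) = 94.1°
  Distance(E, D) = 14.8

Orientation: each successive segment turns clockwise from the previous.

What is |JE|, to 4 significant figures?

24.18

J is at the origin; JC runs at 21.0° with length 20.2, so C = (18.86, 7.239). ∠JCZ = 128.4° gives CZ at -30.60° from the x-axis; with |CZ| = 27.5, Z = (42.53, -6.760). ∠CZM = 40.6° gives ZM at -170.0° from the x-axis; with |ZM| = 17.0, M = (25.79, -9.712). The perpendicularity gives ME at right angles to ZM, so ME runs at 100.0°; with |ME| = 18.8, E = (22.52, 8.803). Then |JE| = |E − J| = 24.18.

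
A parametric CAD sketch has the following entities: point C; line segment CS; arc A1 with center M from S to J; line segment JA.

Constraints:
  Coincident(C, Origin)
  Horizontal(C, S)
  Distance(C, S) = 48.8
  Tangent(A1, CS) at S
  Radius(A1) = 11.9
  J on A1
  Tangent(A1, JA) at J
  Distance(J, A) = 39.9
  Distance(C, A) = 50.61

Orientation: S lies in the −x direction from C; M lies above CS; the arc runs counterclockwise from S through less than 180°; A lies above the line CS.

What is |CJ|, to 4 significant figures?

38.46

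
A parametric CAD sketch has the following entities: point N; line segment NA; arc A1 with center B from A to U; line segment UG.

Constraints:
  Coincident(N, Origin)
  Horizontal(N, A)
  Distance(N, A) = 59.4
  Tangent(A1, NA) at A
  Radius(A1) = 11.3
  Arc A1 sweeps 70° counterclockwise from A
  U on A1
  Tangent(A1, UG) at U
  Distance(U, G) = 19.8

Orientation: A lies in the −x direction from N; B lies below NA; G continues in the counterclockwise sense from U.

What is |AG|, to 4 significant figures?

31.31

On A1, A sits at bearing 90° from B; a 70° counterclockwise sweep puts U at bearing 160°, so U = B + 11.3·(cos 160°, sin 160°) = (-70.02, -7.435). Tangency of A1 to UG means the radius BU is perpendicular to UG, so UG runs along (−sin 160°, cos 160°); with |UG| = 19.8, G = (-76.79, -26.04). Then |AG| = |G − A| = 31.31.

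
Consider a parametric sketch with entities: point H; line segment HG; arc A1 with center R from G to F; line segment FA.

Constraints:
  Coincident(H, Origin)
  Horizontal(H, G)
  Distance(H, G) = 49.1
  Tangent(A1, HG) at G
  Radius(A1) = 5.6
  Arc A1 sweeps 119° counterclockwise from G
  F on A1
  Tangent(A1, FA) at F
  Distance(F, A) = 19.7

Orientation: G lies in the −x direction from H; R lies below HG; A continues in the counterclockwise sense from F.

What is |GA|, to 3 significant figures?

26.0

H is at the origin; HG is horizontal with |HG| = 49.1 and G on the −x side, so G = (-49.1, 0.00). The tangent condition forces RG to be normal to HG, so R = G + (0, -5.6) = (-49.1, -5.60). On A1, G sits at bearing 90° from R; a 119° counterclockwise sweep puts F at bearing 209°, so F = R + 5.6·(cos 209°, sin 209°) = (-54.0, -8.31). The tangent condition forces RF to be normal to FA, so FA runs along (−sin 209°, cos 209°); with |FA| = 19.7, A = (-44.4, -25.5). Then |GA| = |A − G| = 26.0.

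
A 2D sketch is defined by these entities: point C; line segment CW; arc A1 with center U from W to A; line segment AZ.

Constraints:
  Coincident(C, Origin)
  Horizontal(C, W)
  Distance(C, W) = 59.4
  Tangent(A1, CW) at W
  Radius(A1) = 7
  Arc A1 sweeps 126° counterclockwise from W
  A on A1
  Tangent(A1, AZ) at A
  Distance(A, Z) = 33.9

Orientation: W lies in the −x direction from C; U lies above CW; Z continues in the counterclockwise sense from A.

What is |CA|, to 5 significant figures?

54.874

C is at the origin; CW is horizontal with |CW| = 59.4 and W on the −x side, so W = (-59.400, 0.0000). Since A1 is tangent to CW there, UW ⟂ CW, so U = W + (0, 7) = (-59.400, 7.0000). On A1, W sits at bearing -90° from U; a 126° counterclockwise sweep puts A at bearing 36°, so A = U + 7.0·(cos 36°, sin 36°) = (-53.737, 11.114). Then |CA| = |A − C| = 54.874.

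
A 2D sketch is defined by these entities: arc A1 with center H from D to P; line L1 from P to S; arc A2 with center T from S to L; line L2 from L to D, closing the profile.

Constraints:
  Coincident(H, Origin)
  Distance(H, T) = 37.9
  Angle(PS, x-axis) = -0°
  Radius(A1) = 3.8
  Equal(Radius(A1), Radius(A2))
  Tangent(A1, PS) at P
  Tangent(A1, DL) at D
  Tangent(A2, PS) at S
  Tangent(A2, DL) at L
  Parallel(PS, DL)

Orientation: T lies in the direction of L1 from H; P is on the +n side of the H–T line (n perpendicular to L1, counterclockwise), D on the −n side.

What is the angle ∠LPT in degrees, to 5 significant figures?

5.6134°

The slot axis is L1's direction at -0.0°, so u = (cos -0.0°, sin -0.0°) = (1.0000, -0.0000) and n = (−sin -0.0°, cos -0.0°) = (0.0000, 1.0000). H is at the origin and T lies 37.9 along u from H, so T = 37.9·u = (37.900, -0.0000). Tangency of A1 to both parallel lines with radius 3.8 puts P and D at H ± 3.8·n: P = (0.0000, 3.8000), D = (-0.0000, -3.8000). Equal radii place S and L the same way about T: S = T + 3.8·n = (37.900, 3.8000), L = T − 3.8·n = (37.900, -3.8000). Then cos ∠LPT = PL·PT / (|PL||PT|), giving 5.6134°.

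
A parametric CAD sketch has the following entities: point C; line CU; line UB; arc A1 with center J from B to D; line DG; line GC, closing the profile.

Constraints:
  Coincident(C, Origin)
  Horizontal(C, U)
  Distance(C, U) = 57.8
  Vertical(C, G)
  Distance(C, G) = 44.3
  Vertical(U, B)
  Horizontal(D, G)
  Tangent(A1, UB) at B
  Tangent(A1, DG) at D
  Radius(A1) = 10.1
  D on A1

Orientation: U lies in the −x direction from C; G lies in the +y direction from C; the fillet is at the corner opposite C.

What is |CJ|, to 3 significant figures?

58.7

C is at the origin; C and U share the same y with |CU| = 57.8 and U on the −x side, so U = (-57.8, 0.00). CG is vertical with |CG| = 44.3 and G on the +y side, so G = (0.00, 44.3). The virtual corner opposite C is at (-57.8, 44.3). The tangent condition forces JB to be normal to UB and A1 meets DG tangentially, so JD is at right angles to DG, with radius 10.1, so the center J sits 10.1 in from both sides at J = (-47.7, 34.2). Then |CJ| = |J − C| = 58.7.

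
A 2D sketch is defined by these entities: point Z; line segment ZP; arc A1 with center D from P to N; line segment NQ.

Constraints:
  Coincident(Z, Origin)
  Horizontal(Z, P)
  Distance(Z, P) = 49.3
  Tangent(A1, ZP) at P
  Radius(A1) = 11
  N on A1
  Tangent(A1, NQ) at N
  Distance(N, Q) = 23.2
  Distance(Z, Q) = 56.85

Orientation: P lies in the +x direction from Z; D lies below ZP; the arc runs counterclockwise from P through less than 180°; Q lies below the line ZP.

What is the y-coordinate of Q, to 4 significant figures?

-36.10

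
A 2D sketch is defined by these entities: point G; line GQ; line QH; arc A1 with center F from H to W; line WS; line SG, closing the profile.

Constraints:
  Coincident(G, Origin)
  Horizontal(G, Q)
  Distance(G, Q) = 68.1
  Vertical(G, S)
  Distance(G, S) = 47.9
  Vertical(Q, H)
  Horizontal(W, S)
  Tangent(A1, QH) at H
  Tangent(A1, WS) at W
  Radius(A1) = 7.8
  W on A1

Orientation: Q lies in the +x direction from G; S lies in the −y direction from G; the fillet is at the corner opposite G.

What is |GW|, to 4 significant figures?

77.01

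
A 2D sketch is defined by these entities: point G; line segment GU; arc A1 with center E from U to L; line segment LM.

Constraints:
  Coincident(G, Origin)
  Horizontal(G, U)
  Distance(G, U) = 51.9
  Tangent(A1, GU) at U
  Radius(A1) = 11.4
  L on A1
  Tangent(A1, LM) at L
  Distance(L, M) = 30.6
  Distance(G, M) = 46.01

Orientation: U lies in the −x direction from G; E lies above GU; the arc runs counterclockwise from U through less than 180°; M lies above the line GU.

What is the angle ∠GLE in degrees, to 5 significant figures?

166.93°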